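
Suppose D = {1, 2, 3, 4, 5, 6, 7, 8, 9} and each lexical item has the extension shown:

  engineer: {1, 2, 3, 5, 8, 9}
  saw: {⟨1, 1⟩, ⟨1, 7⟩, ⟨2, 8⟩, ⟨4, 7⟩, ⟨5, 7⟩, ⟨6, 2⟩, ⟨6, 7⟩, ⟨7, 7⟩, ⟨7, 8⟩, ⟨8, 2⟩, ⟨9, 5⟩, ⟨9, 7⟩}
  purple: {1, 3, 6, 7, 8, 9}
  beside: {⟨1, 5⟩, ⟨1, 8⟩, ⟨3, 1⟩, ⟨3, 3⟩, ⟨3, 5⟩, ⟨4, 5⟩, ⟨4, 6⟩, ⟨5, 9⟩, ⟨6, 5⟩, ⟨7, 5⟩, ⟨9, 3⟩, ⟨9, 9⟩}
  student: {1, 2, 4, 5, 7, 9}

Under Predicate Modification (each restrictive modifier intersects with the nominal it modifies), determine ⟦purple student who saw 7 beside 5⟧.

{1, 7}

⟦who saw 7⟧ = {x : ⟨x, 7⟩ ∈ ⟦saw⟧} = {1, 4, 5, 6, 7, 9}
⟦beside 5⟧ = {x : ⟨x, 5⟩ ∈ ⟦beside⟧} = {1, 3, 4, 6, 7}
⟦student⟧ = {1, 2, 4, 5, 7, 9}
… ∩ ⟦who saw 7⟧ = {1, 2, 4, 5, 7, 9} ∩ {1, 4, 5, 6, 7, 9} = {1, 4, 5, 7, 9}
… ∩ ⟦beside 5⟧ = {1, 4, 5, 7, 9} ∩ {1, 3, 4, 6, 7} = {1, 4, 7}
… ∩ ⟦purple⟧ = {1, 4, 7} ∩ {1, 3, 6, 7, 8, 9} = {1, 7}
So ⟦purple student who saw 7 beside 5⟧ = {1, 7}.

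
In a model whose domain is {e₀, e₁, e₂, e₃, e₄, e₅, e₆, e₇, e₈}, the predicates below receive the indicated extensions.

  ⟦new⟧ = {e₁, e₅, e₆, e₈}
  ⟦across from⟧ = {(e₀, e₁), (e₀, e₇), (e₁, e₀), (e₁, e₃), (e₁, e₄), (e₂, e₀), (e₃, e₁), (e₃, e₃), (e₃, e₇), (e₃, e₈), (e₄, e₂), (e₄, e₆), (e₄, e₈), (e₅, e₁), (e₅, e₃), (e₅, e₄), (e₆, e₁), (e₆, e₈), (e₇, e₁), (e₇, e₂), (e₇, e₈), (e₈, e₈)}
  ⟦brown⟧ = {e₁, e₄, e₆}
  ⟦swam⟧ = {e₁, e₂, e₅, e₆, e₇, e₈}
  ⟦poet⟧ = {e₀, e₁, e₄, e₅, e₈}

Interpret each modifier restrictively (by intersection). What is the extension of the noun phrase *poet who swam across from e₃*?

{e₁, e₅}

⟦who swam⟧ = ⟦swam⟧ = {e₁, e₂, e₅, e₆, e₇, e₈}
⟦across from e₃⟧ = {x : ⟨x, e₃⟩ ∈ ⟦across from⟧} = {e₁, e₃, e₅}
⟦poet⟧ = {e₀, e₁, e₄, e₅, e₈}
… ∩ ⟦who swam⟧ = {e₀, e₁, e₄, e₅, e₈} ∩ {e₁, e₂, e₅, e₆, e₇, e₈} = {e₁, e₅, e₈}
… ∩ ⟦across from e₃⟧ = {e₁, e₅, e₈} ∩ {e₁, e₃, e₅} = {e₁, e₅}
So ⟦poet who swam across from e₃⟧ = {e₁, e₅}.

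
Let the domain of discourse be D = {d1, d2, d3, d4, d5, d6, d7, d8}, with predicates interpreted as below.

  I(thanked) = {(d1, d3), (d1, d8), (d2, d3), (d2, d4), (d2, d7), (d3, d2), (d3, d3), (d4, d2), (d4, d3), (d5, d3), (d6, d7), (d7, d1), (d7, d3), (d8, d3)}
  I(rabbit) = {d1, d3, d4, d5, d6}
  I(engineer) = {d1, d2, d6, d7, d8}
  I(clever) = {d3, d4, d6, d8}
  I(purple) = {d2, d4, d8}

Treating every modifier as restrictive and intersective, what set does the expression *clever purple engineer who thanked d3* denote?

⟦who thanked d3⟧ = {x : ⟨x, d3⟩ ∈ ⟦thanked⟧} = {d1, d2, d3, d4, d5, d7, d8}
⟦engineer⟧ = {d1, d2, d6, d7, d8}
… ∩ ⟦who thanked d3⟧ = {d1, d2, d6, d7, d8} ∩ {d1, d2, d3, d4, d5, d7, d8} = {d1, d2, d7, d8}
… ∩ ⟦clever⟧ = {d1, d2, d7, d8} ∩ {d3, d4, d6, d8} = {d8}
… ∩ ⟦purple⟧ = {d8} ∩ {d2, d4, d8} = {d8}
So ⟦clever purple engineer who thanked d3⟧ = {d8}.

{d8}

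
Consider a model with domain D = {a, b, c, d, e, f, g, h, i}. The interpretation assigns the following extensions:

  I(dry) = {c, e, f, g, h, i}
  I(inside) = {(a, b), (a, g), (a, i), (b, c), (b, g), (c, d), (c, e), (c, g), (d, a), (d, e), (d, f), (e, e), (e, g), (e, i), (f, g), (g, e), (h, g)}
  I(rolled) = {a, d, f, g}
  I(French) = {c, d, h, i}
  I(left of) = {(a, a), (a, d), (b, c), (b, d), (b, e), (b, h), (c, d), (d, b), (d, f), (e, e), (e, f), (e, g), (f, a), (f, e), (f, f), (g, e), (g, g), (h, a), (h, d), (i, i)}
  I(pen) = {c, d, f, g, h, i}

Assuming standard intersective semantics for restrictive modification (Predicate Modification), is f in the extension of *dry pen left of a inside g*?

⟦left of a⟧ = {x : ⟨x, a⟩ ∈ ⟦left of⟧} = {a, f, h}
⟦inside g⟧ = {x : ⟨x, g⟩ ∈ ⟦inside⟧} = {a, b, c, e, f, h}
⟦pen⟧ = {c, d, f, g, h, i}
… ∩ ⟦left of a⟧ = {c, d, f, g, h, i} ∩ {a, f, h} = {f, h}
… ∩ ⟦inside g⟧ = {f, h} ∩ {a, b, c, e, f, h} = {f, h}
… ∩ ⟦dry⟧ = {f, h} ∩ {c, e, f, g, h, i} = {f, h}
⟦dry pen left of a inside g⟧ = {f, h}; f ∈ this set.

yes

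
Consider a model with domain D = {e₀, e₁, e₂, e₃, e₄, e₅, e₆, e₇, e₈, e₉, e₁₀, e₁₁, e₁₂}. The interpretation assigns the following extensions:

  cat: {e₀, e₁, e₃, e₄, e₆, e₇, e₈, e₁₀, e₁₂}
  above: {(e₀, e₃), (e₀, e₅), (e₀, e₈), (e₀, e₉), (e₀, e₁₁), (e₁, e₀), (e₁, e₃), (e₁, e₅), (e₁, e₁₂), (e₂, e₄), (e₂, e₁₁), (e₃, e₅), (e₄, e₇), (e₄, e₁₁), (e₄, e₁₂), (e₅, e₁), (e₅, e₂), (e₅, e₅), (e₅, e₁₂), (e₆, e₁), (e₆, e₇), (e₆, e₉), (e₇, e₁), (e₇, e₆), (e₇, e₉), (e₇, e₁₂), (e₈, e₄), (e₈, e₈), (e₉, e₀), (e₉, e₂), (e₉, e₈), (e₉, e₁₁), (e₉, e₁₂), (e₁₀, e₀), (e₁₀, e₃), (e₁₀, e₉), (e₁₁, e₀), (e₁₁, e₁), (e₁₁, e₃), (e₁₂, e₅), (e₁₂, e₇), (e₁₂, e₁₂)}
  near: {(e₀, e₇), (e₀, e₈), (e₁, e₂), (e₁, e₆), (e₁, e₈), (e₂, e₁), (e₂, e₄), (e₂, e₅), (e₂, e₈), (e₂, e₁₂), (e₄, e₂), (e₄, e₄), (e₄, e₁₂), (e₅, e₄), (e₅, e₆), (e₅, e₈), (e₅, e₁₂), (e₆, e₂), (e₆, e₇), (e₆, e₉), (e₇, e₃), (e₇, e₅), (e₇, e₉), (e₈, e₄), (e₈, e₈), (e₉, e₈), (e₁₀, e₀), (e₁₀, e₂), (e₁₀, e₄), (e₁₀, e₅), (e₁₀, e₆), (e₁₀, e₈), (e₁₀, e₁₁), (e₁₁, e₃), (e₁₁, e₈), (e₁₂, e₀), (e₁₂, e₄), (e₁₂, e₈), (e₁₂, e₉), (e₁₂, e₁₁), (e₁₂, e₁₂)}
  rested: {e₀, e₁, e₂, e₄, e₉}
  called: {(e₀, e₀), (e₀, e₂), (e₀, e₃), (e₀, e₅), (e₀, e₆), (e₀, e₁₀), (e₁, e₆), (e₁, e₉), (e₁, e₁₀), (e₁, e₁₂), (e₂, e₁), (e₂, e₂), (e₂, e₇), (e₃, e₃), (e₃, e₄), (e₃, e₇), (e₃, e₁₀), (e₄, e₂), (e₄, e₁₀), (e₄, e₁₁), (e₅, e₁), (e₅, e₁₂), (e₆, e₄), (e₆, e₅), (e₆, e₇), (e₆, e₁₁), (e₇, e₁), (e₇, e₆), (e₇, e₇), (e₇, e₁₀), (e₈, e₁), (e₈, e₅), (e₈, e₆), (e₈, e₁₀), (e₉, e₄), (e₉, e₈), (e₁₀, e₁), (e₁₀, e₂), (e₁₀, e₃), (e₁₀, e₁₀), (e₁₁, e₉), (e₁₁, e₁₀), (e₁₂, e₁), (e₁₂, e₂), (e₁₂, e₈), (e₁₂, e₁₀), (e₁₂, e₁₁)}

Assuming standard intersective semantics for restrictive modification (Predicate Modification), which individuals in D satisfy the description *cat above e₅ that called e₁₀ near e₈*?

⟦above e₅⟧ = {x : ⟨x, e₅⟩ ∈ ⟦above⟧} = {e₀, e₁, e₃, e₅, e₁₂}
⟦that called e₁₀⟧ = {x : ⟨x, e₁₀⟩ ∈ ⟦called⟧} = {e₀, e₁, e₃, e₄, e₇, e₈, e₁₀, e₁₁, e₁₂}
⟦near e₈⟧ = {x : ⟨x, e₈⟩ ∈ ⟦near⟧} = {e₀, e₁, e₂, e₅, e₈, e₉, e₁₀, e₁₁, e₁₂}
⟦cat⟧ = {e₀, e₁, e₃, e₄, e₆, e₇, e₈, e₁₀, e₁₂}
… ∩ ⟦above e₅⟧ = {e₀, e₁, e₃, e₄, e₆, e₇, e₈, e₁₀, e₁₂} ∩ {e₀, e₁, e₃, e₅, e₁₂} = {e₀, e₁, e₃, e₁₂}
… ∩ ⟦that called e₁₀⟧ = {e₀, e₁, e₃, e₁₂} ∩ {e₀, e₁, e₃, e₄, e₇, e₈, e₁₀, e₁₁, e₁₂} = {e₀, e₁, e₃, e₁₂}
… ∩ ⟦near e₈⟧ = {e₀, e₁, e₃, e₁₂} ∩ {e₀, e₁, e₂, e₅, e₈, e₉, e₁₀, e₁₁, e₁₂} = {e₀, e₁, e₁₂}
So ⟦cat above e₅ that called e₁₀ near e₈⟧ = {e₀, e₁, e₁₂}.

{e₀, e₁, e₁₂}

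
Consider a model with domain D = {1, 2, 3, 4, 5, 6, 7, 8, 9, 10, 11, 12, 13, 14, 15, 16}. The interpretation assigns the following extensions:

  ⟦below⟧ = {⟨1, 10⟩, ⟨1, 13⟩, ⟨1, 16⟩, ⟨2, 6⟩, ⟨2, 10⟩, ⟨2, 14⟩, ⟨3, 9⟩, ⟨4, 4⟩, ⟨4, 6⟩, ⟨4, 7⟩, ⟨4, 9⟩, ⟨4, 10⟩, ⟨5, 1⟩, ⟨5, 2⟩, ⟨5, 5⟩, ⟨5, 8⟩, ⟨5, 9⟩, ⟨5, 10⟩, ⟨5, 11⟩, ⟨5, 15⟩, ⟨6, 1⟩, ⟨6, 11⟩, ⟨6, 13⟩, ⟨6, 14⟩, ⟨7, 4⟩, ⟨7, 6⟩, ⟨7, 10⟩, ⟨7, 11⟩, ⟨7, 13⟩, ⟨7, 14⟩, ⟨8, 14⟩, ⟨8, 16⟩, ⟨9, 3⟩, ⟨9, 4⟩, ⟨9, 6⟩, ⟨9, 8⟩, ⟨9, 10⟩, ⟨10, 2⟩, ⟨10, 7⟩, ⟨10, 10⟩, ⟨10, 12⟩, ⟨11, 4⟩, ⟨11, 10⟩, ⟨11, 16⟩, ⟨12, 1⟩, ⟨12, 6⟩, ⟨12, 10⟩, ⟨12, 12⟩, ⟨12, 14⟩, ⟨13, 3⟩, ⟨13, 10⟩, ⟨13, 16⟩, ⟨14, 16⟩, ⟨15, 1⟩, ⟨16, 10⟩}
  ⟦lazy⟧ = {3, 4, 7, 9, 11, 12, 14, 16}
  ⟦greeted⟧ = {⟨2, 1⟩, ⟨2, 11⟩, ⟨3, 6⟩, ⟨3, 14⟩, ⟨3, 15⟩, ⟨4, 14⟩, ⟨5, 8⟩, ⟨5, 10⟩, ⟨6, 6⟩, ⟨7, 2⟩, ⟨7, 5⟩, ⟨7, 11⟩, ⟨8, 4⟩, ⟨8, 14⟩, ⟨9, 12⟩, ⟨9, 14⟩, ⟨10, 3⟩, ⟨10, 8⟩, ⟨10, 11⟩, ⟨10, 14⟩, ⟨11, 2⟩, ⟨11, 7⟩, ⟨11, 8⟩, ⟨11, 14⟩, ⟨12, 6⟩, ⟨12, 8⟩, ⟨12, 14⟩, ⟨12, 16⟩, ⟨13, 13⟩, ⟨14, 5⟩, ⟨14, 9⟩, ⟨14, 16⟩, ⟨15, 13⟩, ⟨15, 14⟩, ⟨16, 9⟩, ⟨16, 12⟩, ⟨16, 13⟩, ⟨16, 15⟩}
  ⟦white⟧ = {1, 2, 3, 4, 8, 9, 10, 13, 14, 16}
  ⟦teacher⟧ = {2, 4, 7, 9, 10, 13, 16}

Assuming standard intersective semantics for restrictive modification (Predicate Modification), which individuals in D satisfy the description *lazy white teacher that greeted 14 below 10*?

⟦that greeted 14⟧ = {x : ⟨x, 14⟩ ∈ ⟦greeted⟧} = {3, 4, 8, 9, 10, 11, 12, 15}
⟦below 10⟧ = {x : ⟨x, 10⟩ ∈ ⟦below⟧} = {1, 2, 4, 5, 7, 9, 10, 11, 12, 13, 16}
⟦teacher⟧ = {2, 4, 7, 9, 10, 13, 16}
… ∩ ⟦that greeted 14⟧ = {2, 4, 7, 9, 10, 13, 16} ∩ {3, 4, 8, 9, 10, 11, 12, 15} = {4, 9, 10}
… ∩ ⟦below 10⟧ = {4, 9, 10} ∩ {1, 2, 4, 5, 7, 9, 10, 11, 12, 13, 16} = {4, 9, 10}
… ∩ ⟦lazy⟧ = {4, 9, 10} ∩ {3, 4, 7, 9, 11, 12, 14, 16} = {4, 9}
… ∩ ⟦white⟧ = {4, 9} ∩ {1, 2, 3, 4, 8, 9, 10, 13, 14, 16} = {4, 9}
So ⟦lazy white teacher that greeted 14 below 10⟧ = {4, 9}.

{4, 9}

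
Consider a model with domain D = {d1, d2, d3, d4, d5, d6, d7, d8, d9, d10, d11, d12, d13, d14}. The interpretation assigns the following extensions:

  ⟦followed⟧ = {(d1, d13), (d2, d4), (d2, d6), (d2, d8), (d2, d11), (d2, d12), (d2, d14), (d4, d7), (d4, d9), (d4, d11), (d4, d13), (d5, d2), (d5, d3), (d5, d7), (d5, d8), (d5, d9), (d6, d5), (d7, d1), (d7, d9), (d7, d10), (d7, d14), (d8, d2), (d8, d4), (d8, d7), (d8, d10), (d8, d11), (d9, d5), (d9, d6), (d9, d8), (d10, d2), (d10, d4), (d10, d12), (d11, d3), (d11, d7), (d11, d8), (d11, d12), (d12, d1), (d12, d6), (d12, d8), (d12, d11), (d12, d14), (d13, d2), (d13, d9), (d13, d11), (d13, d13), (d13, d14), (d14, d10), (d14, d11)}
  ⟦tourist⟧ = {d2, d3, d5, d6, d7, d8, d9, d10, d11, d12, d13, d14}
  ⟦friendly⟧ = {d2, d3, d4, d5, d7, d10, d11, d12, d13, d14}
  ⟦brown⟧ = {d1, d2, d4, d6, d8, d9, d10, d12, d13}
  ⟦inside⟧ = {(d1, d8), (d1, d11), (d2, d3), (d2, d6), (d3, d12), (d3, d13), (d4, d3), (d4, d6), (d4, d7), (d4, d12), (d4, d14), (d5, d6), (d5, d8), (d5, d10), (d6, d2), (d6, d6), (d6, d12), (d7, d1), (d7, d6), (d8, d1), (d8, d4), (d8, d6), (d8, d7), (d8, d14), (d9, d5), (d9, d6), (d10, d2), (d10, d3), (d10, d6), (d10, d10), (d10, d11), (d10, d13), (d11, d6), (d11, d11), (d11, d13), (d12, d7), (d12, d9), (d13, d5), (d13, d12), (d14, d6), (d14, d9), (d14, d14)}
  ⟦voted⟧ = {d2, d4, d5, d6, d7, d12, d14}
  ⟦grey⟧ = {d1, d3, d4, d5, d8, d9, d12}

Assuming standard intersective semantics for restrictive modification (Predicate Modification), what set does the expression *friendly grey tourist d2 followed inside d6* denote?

⟦d2 followed⟧ = {x : ⟨d2, x⟩ ∈ ⟦followed⟧} = {d4, d6, d8, d11, d12, d14}
⟦inside d6⟧ = {x : ⟨x, d6⟩ ∈ ⟦inside⟧} = {d2, d4, d5, d6, d7, d8, d9, d10, d11, d14}
⟦tourist⟧ = {d2, d3, d5, d6, d7, d8, d9, d10, d11, d12, d13, d14}
… ∩ ⟦d2 followed⟧ = {d2, d3, d5, d6, d7, d8, d9, d10, d11, d12, d13, d14} ∩ {d4, d6, d8, d11, d12, d14} = {d6, d8, d11, d12, d14}
… ∩ ⟦inside d6⟧ = {d6, d8, d11, d12, d14} ∩ {d2, d4, d5, d6, d7, d8, d9, d10, d11, d14} = {d6, d8, d11, d14}
… ∩ ⟦friendly⟧ = {d6, d8, d11, d14} ∩ {d2, d3, d4, d5, d7, d10, d11, d12, d13, d14} = {d11, d14}
… ∩ ⟦grey⟧ = {d11, d14} ∩ {d1, d3, d4, d5, d8, d9, d12} = ∅
So ⟦friendly grey tourist d2 followed inside d6⟧ = {}.

{}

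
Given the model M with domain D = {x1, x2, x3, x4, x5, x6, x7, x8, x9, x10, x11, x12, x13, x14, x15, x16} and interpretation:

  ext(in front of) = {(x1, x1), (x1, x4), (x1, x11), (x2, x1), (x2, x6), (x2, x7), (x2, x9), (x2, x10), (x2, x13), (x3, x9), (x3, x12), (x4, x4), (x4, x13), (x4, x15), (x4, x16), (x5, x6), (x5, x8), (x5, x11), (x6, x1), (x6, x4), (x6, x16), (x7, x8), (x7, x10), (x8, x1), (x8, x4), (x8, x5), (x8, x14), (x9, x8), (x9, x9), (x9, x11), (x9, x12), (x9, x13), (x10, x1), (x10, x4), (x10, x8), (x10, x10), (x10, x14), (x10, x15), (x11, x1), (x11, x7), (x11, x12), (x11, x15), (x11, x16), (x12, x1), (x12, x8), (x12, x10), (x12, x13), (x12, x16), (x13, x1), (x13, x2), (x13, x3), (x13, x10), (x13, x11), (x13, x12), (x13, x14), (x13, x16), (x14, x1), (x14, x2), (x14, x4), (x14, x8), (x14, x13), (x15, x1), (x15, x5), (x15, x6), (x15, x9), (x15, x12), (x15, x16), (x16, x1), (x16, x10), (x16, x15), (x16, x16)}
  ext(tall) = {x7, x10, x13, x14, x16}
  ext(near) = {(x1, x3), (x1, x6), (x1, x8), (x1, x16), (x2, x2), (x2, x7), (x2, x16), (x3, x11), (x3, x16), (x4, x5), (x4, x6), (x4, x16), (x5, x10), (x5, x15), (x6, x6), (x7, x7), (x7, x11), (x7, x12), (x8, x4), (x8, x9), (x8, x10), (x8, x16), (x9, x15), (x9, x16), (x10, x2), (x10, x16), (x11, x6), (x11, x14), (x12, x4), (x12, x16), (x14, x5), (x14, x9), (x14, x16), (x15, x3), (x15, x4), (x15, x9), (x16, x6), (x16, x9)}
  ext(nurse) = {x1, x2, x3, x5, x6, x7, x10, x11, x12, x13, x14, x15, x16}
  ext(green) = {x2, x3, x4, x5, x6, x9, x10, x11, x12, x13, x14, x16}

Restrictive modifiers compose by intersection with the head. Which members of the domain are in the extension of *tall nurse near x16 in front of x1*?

{x10, x14}

⟦near x16⟧ = {x : ⟨x, x16⟩ ∈ ⟦near⟧} = {x1, x2, x3, x4, x8, x9, x10, x12, x14}
⟦in front of x1⟧ = {x : ⟨x, x1⟩ ∈ ⟦in front of⟧} = {x1, x2, x6, x8, x10, x11, x12, x13, x14, x15, x16}
⟦nurse⟧ = {x1, x2, x3, x5, x6, x7, x10, x11, x12, x13, x14, x15, x16}
… ∩ ⟦near x16⟧ = {x1, x2, x3, x5, x6, x7, x10, x11, x12, x13, x14, x15, x16} ∩ {x1, x2, x3, x4, x8, x9, x10, x12, x14} = {x1, x2, x3, x10, x12, x14}
… ∩ ⟦in front of x1⟧ = {x1, x2, x3, x10, x12, x14} ∩ {x1, x2, x6, x8, x10, x11, x12, x13, x14, x15, x16} = {x1, x2, x10, x12, x14}
… ∩ ⟦tall⟧ = {x1, x2, x10, x12, x14} ∩ {x7, x10, x13, x14, x16} = {x10, x14}
So ⟦tall nurse near x16 in front of x1⟧ = {x10, x14}.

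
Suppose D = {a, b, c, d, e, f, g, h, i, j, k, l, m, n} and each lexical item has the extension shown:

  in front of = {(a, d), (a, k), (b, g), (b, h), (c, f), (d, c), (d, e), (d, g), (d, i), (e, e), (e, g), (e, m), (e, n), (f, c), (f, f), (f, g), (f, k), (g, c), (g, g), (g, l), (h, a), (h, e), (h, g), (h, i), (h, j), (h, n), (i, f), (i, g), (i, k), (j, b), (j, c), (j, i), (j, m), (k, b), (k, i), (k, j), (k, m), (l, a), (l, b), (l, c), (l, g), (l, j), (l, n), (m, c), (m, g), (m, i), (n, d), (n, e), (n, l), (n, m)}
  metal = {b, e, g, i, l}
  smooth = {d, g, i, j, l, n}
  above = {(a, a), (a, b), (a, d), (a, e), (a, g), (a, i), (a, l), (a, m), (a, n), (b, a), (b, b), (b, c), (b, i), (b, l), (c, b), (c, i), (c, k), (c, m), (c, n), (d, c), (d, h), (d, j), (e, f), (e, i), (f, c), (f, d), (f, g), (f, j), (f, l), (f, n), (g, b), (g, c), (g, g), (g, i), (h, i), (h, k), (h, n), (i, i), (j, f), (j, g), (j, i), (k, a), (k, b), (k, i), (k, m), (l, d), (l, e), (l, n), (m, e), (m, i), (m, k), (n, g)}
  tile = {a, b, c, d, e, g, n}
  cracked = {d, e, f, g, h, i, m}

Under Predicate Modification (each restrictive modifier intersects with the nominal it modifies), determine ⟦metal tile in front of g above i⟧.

⟦in front of g⟧ = {x : ⟨x, g⟩ ∈ ⟦in front of⟧} = {b, d, e, f, g, h, i, l, m}
⟦above i⟧ = {x : ⟨x, i⟩ ∈ ⟦above⟧} = {a, b, c, e, g, h, i, j, k, m}
⟦tile⟧ = {a, b, c, d, e, g, n}
… ∩ ⟦in front of g⟧ = {a, b, c, d, e, g, n} ∩ {b, d, e, f, g, h, i, l, m} = {b, d, e, g}
… ∩ ⟦above i⟧ = {b, d, e, g} ∩ {a, b, c, e, g, h, i, j, k, m} = {b, e, g}
… ∩ ⟦metal⟧ = {b, e, g} ∩ {b, e, g, i, l} = {b, e, g}
So ⟦metal tile in front of g above i⟧ = {b, e, g}.

{b, e, g}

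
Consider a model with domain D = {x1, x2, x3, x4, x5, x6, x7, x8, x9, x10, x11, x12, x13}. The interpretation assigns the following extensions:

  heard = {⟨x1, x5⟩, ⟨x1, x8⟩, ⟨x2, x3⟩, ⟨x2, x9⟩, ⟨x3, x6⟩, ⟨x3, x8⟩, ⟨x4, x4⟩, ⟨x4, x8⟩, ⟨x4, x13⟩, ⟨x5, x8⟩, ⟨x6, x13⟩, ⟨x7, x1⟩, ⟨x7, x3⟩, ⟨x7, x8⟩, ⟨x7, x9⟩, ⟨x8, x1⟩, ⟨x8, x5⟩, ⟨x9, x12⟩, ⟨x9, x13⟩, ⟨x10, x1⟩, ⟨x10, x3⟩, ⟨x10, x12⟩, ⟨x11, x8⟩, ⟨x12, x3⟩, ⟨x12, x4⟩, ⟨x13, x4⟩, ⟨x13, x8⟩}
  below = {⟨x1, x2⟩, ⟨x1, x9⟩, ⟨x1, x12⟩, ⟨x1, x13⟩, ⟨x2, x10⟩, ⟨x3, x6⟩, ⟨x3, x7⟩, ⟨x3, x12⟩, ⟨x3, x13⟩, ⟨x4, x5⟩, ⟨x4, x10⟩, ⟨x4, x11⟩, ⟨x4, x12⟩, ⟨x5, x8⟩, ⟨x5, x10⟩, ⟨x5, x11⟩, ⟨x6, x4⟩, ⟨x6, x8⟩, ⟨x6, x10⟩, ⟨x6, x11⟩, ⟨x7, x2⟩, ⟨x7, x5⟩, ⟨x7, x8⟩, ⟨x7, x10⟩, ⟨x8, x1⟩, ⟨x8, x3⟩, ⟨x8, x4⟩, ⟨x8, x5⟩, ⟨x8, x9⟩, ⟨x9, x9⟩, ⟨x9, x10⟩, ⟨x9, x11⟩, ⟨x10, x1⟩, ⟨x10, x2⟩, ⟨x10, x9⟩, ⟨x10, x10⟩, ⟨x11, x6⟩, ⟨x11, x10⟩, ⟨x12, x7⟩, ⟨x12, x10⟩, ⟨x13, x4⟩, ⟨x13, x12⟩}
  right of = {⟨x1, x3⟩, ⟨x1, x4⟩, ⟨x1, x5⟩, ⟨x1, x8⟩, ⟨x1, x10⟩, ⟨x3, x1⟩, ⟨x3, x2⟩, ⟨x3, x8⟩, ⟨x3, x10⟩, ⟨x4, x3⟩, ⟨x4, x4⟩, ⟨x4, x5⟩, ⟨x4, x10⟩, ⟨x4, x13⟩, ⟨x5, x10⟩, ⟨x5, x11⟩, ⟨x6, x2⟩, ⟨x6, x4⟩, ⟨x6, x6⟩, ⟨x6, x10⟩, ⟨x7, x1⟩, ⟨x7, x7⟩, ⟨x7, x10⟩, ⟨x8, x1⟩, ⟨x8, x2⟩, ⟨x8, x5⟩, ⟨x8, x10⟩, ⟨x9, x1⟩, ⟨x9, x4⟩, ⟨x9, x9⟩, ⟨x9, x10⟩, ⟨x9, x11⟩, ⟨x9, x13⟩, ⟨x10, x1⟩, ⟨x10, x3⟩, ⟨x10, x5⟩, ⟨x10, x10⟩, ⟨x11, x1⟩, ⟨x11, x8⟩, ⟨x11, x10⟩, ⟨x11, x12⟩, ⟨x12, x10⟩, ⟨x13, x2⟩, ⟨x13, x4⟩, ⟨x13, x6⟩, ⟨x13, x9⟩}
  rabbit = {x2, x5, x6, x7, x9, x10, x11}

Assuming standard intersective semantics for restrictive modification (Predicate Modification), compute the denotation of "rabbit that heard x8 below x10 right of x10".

{x5, x7, x11}

⟦that heard x8⟧ = {x : ⟨x, x8⟩ ∈ ⟦heard⟧} = {x1, x3, x4, x5, x7, x11, x13}
⟦below x10⟧ = {x : ⟨x, x10⟩ ∈ ⟦below⟧} = {x2, x4, x5, x6, x7, x9, x10, x11, x12}
⟦right of x10⟧ = {x : ⟨x, x10⟩ ∈ ⟦right of⟧} = {x1, x3, x4, x5, x6, x7, x8, x9, x10, x11, x12}
⟦rabbit⟧ = {x2, x5, x6, x7, x9, x10, x11}
… ∩ ⟦that heard x8⟧ = {x2, x5, x6, x7, x9, x10, x11} ∩ {x1, x3, x4, x5, x7, x11, x13} = {x5, x7, x11}
… ∩ ⟦below x10⟧ = {x5, x7, x11} ∩ {x2, x4, x5, x6, x7, x9, x10, x11, x12} = {x5, x7, x11}
… ∩ ⟦right of x10⟧ = {x5, x7, x11} ∩ {x1, x3, x4, x5, x6, x7, x8, x9, x10, x11, x12} = {x5, x7, x11}
So ⟦rabbit that heard x8 below x10 right of x10⟧ = {x5, x7, x11}.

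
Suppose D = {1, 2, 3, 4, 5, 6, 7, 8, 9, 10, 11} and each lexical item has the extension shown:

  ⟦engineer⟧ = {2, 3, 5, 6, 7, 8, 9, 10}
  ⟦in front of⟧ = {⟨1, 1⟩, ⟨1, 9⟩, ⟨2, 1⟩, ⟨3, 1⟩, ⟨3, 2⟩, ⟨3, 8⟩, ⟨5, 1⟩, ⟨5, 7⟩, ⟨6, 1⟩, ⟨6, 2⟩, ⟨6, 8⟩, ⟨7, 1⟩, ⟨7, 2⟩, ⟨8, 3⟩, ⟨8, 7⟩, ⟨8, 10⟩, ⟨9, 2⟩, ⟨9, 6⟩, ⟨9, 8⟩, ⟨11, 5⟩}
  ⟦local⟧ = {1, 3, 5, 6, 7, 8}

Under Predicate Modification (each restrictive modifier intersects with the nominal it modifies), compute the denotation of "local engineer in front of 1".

{3, 5, 6, 7}

⟦in front of 1⟧ = {x : ⟨x, 1⟩ ∈ ⟦in front of⟧} = {1, 2, 3, 5, 6, 7}
⟦engineer⟧ = {2, 3, 5, 6, 7, 8, 9, 10}
… ∩ ⟦in front of 1⟧ = {2, 3, 5, 6, 7, 8, 9, 10} ∩ {1, 2, 3, 5, 6, 7} = {2, 3, 5, 6, 7}
… ∩ ⟦local⟧ = {2, 3, 5, 6, 7} ∩ {1, 3, 5, 6, 7, 8} = {3, 5, 6, 7}
So ⟦local engineer in front of 1⟧ = {3, 5, 6, 7}.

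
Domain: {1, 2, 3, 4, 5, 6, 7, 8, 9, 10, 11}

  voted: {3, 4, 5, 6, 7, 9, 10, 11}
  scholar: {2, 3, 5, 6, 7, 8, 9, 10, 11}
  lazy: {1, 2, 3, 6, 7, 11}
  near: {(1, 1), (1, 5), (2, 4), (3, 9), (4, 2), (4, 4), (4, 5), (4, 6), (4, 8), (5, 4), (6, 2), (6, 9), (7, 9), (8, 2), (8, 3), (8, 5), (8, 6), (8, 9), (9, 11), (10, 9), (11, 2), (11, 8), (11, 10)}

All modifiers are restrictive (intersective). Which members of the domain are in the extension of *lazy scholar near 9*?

{3, 6, 7}

⟦near 9⟧ = {x : ⟨x, 9⟩ ∈ ⟦near⟧} = {3, 6, 7, 8, 10}
⟦scholar⟧ = {2, 3, 5, 6, 7, 8, 9, 10, 11}
… ∩ ⟦near 9⟧ = {2, 3, 5, 6, 7, 8, 9, 10, 11} ∩ {3, 6, 7, 8, 10} = {3, 6, 7, 8, 10}
… ∩ ⟦lazy⟧ = {3, 6, 7, 8, 10} ∩ {1, 2, 3, 6, 7, 11} = {3, 6, 7}
So ⟦lazy scholar near 9⟧ = {3, 6, 7}.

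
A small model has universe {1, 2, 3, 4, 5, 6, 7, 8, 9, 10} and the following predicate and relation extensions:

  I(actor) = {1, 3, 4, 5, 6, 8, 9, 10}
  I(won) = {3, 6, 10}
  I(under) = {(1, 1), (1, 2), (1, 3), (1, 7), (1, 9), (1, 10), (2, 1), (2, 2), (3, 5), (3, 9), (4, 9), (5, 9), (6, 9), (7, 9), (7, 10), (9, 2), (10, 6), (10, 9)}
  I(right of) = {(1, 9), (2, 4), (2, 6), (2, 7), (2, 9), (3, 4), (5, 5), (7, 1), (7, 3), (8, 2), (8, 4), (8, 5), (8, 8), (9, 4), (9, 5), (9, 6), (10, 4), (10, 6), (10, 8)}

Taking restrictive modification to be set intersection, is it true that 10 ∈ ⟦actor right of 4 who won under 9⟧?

⟦right of 4⟧ = {x : ⟨x, 4⟩ ∈ ⟦right of⟧} = {2, 3, 8, 9, 10}
⟦who won⟧ = ⟦won⟧ = {3, 6, 10}
⟦under 9⟧ = {x : ⟨x, 9⟩ ∈ ⟦under⟧} = {1, 3, 4, 5, 6, 7, 10}
⟦actor⟧ = {1, 3, 4, 5, 6, 8, 9, 10}
… ∩ ⟦right of 4⟧ = {1, 3, 4, 5, 6, 8, 9, 10} ∩ {2, 3, 8, 9, 10} = {3, 8, 9, 10}
… ∩ ⟦who won⟧ = {3, 8, 9, 10} ∩ {3, 6, 10} = {3, 10}
… ∩ ⟦under 9⟧ = {3, 10} ∩ {1, 3, 4, 5, 6, 7, 10} = {3, 10}
⟦actor right of 4 who won under 9⟧ = {3, 10}; 10 ∈ this set.

yes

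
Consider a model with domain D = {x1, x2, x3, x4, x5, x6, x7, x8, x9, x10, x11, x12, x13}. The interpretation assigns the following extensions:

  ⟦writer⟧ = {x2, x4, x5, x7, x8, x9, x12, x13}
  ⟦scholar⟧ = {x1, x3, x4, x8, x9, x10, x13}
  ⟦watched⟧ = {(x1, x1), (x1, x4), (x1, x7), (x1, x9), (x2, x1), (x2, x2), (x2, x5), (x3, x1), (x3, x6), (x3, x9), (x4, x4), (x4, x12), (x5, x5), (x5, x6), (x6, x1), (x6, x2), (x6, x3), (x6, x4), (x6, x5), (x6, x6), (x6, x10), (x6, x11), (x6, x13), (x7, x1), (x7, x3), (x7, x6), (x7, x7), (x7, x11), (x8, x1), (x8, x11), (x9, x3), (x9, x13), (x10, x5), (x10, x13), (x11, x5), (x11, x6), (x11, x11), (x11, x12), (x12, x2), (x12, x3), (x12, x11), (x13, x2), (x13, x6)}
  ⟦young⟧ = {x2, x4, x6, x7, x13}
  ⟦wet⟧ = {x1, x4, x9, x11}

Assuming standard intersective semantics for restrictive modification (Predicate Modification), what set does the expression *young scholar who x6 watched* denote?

{x4, x13}

⟦who x6 watched⟧ = {x : ⟨x6, x⟩ ∈ ⟦watched⟧} = {x1, x2, x3, x4, x5, x6, x10, x11, x13}
⟦scholar⟧ = {x1, x3, x4, x8, x9, x10, x13}
… ∩ ⟦who x6 watched⟧ = {x1, x3, x4, x8, x9, x10, x13} ∩ {x1, x2, x3, x4, x5, x6, x10, x11, x13} = {x1, x3, x4, x10, x13}
… ∩ ⟦young⟧ = {x1, x3, x4, x10, x13} ∩ {x2, x4, x6, x7, x13} = {x4, x13}
So ⟦young scholar who x6 watched⟧ = {x4, x13}.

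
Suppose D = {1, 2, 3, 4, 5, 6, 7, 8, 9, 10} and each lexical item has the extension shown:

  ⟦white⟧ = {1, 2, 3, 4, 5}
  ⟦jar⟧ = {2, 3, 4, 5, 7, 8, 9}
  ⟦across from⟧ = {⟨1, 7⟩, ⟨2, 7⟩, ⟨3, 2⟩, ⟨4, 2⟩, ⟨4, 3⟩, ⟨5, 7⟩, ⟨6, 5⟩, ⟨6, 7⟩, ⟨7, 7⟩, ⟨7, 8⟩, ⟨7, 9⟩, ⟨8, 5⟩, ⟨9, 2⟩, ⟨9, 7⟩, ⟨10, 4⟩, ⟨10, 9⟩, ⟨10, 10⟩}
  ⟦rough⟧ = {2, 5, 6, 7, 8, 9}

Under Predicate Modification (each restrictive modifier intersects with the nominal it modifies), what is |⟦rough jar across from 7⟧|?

4

⟦across from 7⟧ = {x : ⟨x, 7⟩ ∈ ⟦across from⟧} = {1, 2, 5, 6, 7, 9}
⟦jar⟧ = {2, 3, 4, 5, 7, 8, 9}
… ∩ ⟦across from 7⟧ = {2, 3, 4, 5, 7, 8, 9} ∩ {1, 2, 5, 6, 7, 9} = {2, 5, 7, 9}
… ∩ ⟦rough⟧ = {2, 5, 7, 9} ∩ {2, 5, 6, 7, 8, 9} = {2, 5, 7, 9}
⟦rough jar across from 7⟧ = {2, 5, 7, 9}, so the cardinality is 4.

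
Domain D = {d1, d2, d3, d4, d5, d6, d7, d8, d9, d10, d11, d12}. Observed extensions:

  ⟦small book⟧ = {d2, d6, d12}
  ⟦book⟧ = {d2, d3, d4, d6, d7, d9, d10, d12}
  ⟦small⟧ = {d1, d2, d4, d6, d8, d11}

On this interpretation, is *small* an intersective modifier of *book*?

⟦small⟧ ∩ ⟦book⟧ = {d1, d2, d4, d6, d8, d11} ∩ {d2, d3, d4, d6, d7, d9, d10, d12} = {d2, d4, d6}
Observed ⟦small book⟧ = {d2, d6, d12}.
These differ, so the modifier is not intersective in this model.

no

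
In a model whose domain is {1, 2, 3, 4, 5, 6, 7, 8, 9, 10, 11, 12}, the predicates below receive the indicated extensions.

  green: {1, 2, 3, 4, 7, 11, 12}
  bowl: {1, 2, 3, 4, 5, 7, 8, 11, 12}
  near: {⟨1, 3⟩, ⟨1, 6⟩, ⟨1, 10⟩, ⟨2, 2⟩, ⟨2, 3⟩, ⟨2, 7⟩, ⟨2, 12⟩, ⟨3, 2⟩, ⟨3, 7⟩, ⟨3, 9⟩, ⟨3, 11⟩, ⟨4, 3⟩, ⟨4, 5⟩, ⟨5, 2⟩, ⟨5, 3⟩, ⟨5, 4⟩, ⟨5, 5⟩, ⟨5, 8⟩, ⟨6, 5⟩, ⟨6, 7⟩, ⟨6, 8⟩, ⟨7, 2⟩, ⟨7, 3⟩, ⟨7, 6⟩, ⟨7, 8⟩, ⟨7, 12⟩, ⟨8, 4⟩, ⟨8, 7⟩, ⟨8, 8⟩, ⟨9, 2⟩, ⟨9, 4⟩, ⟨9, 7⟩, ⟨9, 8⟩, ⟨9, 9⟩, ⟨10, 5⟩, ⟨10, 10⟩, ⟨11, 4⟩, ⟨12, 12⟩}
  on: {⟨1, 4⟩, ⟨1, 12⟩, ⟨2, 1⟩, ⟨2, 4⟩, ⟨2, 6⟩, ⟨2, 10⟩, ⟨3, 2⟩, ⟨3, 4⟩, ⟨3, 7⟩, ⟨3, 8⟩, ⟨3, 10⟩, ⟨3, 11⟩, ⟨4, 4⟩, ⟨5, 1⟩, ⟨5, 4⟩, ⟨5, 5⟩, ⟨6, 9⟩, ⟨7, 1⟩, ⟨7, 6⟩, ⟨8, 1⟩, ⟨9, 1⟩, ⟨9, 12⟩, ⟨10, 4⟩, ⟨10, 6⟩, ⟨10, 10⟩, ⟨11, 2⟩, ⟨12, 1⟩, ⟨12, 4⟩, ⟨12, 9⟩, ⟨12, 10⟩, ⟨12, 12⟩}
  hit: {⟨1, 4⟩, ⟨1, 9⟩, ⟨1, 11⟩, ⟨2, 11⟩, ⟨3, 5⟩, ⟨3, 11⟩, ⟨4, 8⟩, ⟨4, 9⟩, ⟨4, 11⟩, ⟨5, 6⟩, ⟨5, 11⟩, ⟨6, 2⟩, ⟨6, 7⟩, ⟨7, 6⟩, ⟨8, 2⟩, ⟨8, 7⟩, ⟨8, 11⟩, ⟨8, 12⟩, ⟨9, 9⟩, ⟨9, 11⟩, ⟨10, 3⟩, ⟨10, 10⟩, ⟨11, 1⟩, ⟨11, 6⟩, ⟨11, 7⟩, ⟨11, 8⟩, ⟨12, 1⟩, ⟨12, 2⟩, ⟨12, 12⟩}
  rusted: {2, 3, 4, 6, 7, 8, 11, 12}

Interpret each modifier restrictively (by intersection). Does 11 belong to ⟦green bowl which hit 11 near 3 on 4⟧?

⟦which hit 11⟧ = {x : ⟨x, 11⟩ ∈ ⟦hit⟧} = {1, 2, 3, 4, 5, 8, 9}
⟦near 3⟧ = {x : ⟨x, 3⟩ ∈ ⟦near⟧} = {1, 2, 4, 5, 7}
⟦on 4⟧ = {x : ⟨x, 4⟩ ∈ ⟦on⟧} = {1, 2, 3, 4, 5, 10, 12}
⟦bowl⟧ = {1, 2, 3, 4, 5, 7, 8, 11, 12}
… ∩ ⟦which hit 11⟧ = {1, 2, 3, 4, 5, 7, 8, 11, 12} ∩ {1, 2, 3, 4, 5, 8, 9} = {1, 2, 3, 4, 5, 8}
… ∩ ⟦near 3⟧ = {1, 2, 3, 4, 5, 8} ∩ {1, 2, 4, 5, 7} = {1, 2, 4, 5}
… ∩ ⟦on 4⟧ = {1, 2, 4, 5} ∩ {1, 2, 3, 4, 5, 10, 12} = {1, 2, 4, 5}
… ∩ ⟦green⟧ = {1, 2, 4, 5} ∩ {1, 2, 3, 4, 7, 11, 12} = {1, 2, 4}
⟦green bowl which hit 11 near 3 on 4⟧ = {1, 2, 4}; 11 ∉ this set.

no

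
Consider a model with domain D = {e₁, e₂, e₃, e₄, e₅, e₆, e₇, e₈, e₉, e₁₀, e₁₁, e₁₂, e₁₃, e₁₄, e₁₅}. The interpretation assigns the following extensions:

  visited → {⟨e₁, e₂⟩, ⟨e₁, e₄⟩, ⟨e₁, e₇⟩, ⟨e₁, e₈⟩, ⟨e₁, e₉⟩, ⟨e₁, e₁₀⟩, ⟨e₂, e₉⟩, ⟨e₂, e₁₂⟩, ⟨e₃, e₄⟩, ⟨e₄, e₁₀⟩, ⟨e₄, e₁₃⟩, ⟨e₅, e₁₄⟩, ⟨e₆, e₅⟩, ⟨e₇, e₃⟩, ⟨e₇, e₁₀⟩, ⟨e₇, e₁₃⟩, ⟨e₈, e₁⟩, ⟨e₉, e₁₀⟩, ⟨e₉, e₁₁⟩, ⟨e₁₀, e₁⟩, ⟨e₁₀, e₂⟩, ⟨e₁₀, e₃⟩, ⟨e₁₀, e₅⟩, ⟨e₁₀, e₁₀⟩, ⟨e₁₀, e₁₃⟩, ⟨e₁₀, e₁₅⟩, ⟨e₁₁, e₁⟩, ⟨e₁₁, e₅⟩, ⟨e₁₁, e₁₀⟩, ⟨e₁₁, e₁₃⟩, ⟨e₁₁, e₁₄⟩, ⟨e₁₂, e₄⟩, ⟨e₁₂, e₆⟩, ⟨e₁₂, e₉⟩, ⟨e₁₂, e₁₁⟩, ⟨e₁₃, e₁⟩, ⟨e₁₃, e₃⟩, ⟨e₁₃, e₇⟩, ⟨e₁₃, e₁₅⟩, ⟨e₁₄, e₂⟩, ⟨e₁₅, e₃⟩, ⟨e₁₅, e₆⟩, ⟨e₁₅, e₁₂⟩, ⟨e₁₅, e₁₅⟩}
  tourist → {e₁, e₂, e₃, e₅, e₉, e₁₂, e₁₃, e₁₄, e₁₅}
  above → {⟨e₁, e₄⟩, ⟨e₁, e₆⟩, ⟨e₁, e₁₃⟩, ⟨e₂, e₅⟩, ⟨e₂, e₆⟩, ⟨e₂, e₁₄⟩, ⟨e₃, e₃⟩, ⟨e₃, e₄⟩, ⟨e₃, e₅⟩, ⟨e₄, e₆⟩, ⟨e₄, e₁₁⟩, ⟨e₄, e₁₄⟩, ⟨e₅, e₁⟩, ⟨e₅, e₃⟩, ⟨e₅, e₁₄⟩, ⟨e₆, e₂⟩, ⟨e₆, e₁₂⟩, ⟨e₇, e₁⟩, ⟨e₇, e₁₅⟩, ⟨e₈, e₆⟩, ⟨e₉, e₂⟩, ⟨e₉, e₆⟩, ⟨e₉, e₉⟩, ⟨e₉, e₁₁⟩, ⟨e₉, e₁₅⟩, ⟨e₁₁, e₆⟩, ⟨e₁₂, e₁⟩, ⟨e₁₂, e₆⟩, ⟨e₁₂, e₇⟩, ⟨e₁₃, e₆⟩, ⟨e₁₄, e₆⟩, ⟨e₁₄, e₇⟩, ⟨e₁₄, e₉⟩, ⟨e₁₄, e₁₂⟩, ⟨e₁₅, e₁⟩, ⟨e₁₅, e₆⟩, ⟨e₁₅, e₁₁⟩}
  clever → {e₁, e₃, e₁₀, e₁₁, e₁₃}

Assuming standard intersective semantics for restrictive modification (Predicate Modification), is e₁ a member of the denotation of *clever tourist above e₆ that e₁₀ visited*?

⟦above e₆⟧ = {x : ⟨x, e₆⟩ ∈ ⟦above⟧} = {e₁, e₂, e₄, e₈, e₉, e₁₁, e₁₂, e₁₃, e₁₄, e₁₅}
⟦that e₁₀ visited⟧ = {x : ⟨e₁₀, x⟩ ∈ ⟦visited⟧} = {e₁, e₂, e₃, e₅, e₁₀, e₁₃, e₁₅}
⟦tourist⟧ = {e₁, e₂, e₃, e₅, e₉, e₁₂, e₁₃, e₁₄, e₁₅}
… ∩ ⟦above e₆⟧ = {e₁, e₂, e₃, e₅, e₉, e₁₂, e₁₃, e₁₄, e₁₅} ∩ {e₁, e₂, e₄, e₈, e₉, e₁₁, e₁₂, e₁₃, e₁₄, e₁₅} = {e₁, e₂, e₉, e₁₂, e₁₃, e₁₄, e₁₅}
… ∩ ⟦that e₁₀ visited⟧ = {e₁, e₂, e₉, e₁₂, e₁₃, e₁₄, e₁₅} ∩ {e₁, e₂, e₃, e₅, e₁₀, e₁₃, e₁₅} = {e₁, e₂, e₁₃, e₁₅}
… ∩ ⟦clever⟧ = {e₁, e₂, e₁₃, e₁₅} ∩ {e₁, e₃, e₁₀, e₁₁, e₁₃} = {e₁, e₁₃}
⟦clever tourist above e₆ that e₁₀ visited⟧ = {e₁, e₁₃}; e₁ ∈ this set.

yes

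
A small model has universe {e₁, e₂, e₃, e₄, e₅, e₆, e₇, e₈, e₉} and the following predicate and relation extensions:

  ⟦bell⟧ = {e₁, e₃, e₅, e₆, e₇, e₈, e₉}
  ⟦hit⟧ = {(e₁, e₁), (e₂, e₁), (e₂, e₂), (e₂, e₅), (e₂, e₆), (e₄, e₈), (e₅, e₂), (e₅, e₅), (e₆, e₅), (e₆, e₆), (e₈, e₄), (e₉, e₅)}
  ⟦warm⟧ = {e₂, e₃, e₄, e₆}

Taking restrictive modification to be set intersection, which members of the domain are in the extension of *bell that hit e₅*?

⟦that hit e₅⟧ = {x : ⟨x, e₅⟩ ∈ ⟦hit⟧} = {e₂, e₅, e₆, e₉}
⟦bell⟧ = {e₁, e₃, e₅, e₆, e₇, e₈, e₉}
… ∩ ⟦that hit e₅⟧ = {e₁, e₃, e₅, e₆, e₇, e₈, e₉} ∩ {e₂, e₅, e₆, e₉} = {e₅, e₆, e₉}
So ⟦bell that hit e₅⟧ = {e₅, e₆, e₉}.

{e₅, e₆, e₉}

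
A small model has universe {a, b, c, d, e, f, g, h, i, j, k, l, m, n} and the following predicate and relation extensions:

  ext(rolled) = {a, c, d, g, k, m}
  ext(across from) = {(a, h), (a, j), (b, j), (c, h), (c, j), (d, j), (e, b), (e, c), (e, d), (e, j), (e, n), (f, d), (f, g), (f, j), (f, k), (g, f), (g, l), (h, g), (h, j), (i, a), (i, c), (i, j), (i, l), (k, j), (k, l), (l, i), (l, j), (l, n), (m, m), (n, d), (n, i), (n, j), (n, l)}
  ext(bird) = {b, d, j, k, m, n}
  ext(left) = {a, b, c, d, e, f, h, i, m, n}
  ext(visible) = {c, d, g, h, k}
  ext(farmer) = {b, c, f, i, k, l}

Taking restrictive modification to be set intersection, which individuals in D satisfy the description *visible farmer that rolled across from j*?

{c, k}

⟦that rolled⟧ = ⟦rolled⟧ = {a, c, d, g, k, m}
⟦across from j⟧ = {x : ⟨x, j⟩ ∈ ⟦across from⟧} = {a, b, c, d, e, f, h, i, k, l, n}
⟦farmer⟧ = {b, c, f, i, k, l}
… ∩ ⟦that rolled⟧ = {b, c, f, i, k, l} ∩ {a, c, d, g, k, m} = {c, k}
… ∩ ⟦across from j⟧ = {c, k} ∩ {a, b, c, d, e, f, h, i, k, l, n} = {c, k}
… ∩ ⟦visible⟧ = {c, k} ∩ {c, d, g, h, k} = {c, k}
So ⟦visible farmer that rolled across from j⟧ = {c, k}.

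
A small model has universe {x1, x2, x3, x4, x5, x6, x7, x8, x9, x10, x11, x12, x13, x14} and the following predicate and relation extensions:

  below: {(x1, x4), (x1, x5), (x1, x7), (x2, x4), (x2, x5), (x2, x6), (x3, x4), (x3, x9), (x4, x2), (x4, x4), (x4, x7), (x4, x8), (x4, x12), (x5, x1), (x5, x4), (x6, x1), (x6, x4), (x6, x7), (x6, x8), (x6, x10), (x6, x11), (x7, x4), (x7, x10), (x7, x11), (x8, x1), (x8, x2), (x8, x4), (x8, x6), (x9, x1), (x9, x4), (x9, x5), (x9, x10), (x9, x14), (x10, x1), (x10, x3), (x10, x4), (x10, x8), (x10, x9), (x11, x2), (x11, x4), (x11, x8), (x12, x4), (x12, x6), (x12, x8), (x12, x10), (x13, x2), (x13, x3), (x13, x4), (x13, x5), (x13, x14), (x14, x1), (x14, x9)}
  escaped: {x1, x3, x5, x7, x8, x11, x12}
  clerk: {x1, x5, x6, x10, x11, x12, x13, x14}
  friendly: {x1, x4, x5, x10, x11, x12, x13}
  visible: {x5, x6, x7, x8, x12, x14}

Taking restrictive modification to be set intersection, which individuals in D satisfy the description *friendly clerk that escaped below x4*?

⟦that escaped⟧ = ⟦escaped⟧ = {x1, x3, x5, x7, x8, x11, x12}
⟦below x4⟧ = {x : ⟨x, x4⟩ ∈ ⟦below⟧} = {x1, x2, x3, x4, x5, x6, x7, x8, x9, x10, x11, x12, x13}
⟦clerk⟧ = {x1, x5, x6, x10, x11, x12, x13, x14}
… ∩ ⟦that escaped⟧ = {x1, x5, x6, x10, x11, x12, x13, x14} ∩ {x1, x3, x5, x7, x8, x11, x12} = {x1, x5, x11, x12}
… ∩ ⟦below x4⟧ = {x1, x5, x11, x12} ∩ {x1, x2, x3, x4, x5, x6, x7, x8, x9, x10, x11, x12, x13} = {x1, x5, x11, x12}
… ∩ ⟦friendly⟧ = {x1, x5, x11, x12} ∩ {x1, x4, x5, x10, x11, x12, x13} = {x1, x5, x11, x12}
So ⟦friendly clerk that escaped below x4⟧ = {x1, x5, x11, x12}.

{x1, x5, x11, x12}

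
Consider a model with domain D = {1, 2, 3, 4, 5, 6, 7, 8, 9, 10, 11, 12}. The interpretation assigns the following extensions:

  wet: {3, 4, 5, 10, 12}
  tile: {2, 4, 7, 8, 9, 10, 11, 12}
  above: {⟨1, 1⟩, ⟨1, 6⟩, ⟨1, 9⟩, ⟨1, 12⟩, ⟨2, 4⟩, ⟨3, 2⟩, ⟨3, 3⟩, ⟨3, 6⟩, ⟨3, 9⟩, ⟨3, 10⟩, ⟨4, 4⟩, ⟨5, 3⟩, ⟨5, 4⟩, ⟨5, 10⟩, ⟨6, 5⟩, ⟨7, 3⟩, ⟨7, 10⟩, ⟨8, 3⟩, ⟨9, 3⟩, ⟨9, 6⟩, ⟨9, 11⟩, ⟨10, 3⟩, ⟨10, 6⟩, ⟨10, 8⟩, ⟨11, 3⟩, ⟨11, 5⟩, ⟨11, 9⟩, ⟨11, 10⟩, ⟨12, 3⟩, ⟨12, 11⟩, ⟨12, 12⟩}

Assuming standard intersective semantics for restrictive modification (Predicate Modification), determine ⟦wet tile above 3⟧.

⟦above 3⟧ = {x : ⟨x, 3⟩ ∈ ⟦above⟧} = {3, 5, 7, 8, 9, 10, 11, 12}
⟦tile⟧ = {2, 4, 7, 8, 9, 10, 11, 12}
… ∩ ⟦above 3⟧ = {2, 4, 7, 8, 9, 10, 11, 12} ∩ {3, 5, 7, 8, 9, 10, 11, 12} = {7, 8, 9, 10, 11, 12}
… ∩ ⟦wet⟧ = {7, 8, 9, 10, 11, 12} ∩ {3, 4, 5, 10, 12} = {10, 12}
So ⟦wet tile above 3⟧ = {10, 12}.

{10, 12}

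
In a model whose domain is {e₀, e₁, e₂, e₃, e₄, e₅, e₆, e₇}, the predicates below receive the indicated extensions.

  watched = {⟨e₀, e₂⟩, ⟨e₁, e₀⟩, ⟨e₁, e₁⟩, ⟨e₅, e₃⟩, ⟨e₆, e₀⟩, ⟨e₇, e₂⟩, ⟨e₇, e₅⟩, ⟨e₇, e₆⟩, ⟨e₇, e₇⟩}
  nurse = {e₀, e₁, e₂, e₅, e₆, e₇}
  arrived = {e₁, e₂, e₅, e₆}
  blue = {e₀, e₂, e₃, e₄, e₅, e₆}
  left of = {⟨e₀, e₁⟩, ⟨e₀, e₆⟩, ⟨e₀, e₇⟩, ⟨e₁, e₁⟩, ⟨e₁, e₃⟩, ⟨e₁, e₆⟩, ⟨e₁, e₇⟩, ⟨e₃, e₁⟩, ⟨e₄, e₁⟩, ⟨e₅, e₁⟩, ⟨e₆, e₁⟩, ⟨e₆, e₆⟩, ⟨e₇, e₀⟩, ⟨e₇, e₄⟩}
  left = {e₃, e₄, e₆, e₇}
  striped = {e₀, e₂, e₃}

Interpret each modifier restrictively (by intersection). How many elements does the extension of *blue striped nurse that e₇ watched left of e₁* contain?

0

⟦that e₇ watched⟧ = {x : ⟨e₇, x⟩ ∈ ⟦watched⟧} = {e₂, e₅, e₆, e₇}
⟦left of e₁⟧ = {x : ⟨x, e₁⟩ ∈ ⟦left of⟧} = {e₀, e₁, e₃, e₄, e₅, e₆}
⟦nurse⟧ = {e₀, e₁, e₂, e₅, e₆, e₇}
… ∩ ⟦that e₇ watched⟧ = {e₀, e₁, e₂, e₅, e₆, e₇} ∩ {e₂, e₅, e₆, e₇} = {e₂, e₅, e₆, e₇}
… ∩ ⟦left of e₁⟧ = {e₂, e₅, e₆, e₇} ∩ {e₀, e₁, e₃, e₄, e₅, e₆} = {e₅, e₆}
… ∩ ⟦blue⟧ = {e₅, e₆} ∩ {e₀, e₂, e₃, e₄, e₅, e₆} = {e₅, e₆}
… ∩ ⟦striped⟧ = {e₅, e₆} ∩ {e₀, e₂, e₃} = ∅
⟦blue striped nurse that e₇ watched left of e₁⟧ = ∅, so the cardinality is 0.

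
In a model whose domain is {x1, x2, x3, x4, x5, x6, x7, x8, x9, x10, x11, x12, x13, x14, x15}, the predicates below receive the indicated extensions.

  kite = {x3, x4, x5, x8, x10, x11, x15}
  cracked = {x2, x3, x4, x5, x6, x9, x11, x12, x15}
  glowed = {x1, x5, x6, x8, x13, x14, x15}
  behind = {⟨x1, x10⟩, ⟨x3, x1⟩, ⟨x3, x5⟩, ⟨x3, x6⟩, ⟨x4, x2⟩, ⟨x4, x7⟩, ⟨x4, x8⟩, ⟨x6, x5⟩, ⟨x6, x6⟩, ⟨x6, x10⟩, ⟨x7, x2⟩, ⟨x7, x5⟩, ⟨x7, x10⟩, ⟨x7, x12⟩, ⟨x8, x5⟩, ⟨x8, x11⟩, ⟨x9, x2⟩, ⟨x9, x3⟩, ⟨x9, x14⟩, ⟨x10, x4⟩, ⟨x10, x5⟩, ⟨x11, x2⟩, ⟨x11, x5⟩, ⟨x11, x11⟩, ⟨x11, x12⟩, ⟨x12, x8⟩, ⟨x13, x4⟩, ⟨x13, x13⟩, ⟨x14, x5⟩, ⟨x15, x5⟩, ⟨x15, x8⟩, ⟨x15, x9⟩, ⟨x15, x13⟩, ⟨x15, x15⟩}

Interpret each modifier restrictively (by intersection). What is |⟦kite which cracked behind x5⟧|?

3

⟦which cracked⟧ = ⟦cracked⟧ = {x2, x3, x4, x5, x6, x9, x11, x12, x15}
⟦behind x5⟧ = {x : ⟨x, x5⟩ ∈ ⟦behind⟧} = {x3, x6, x7, x8, x10, x11, x14, x15}
⟦kite⟧ = {x3, x4, x5, x8, x10, x11, x15}
… ∩ ⟦which cracked⟧ = {x3, x4, x5, x8, x10, x11, x15} ∩ {x2, x3, x4, x5, x6, x9, x11, x12, x15} = {x3, x4, x5, x11, x15}
… ∩ ⟦behind x5⟧ = {x3, x4, x5, x11, x15} ∩ {x3, x6, x7, x8, x10, x11, x14, x15} = {x3, x11, x15}
⟦kite which cracked behind x5⟧ = {x3, x11, x15}, so the cardinality is 3.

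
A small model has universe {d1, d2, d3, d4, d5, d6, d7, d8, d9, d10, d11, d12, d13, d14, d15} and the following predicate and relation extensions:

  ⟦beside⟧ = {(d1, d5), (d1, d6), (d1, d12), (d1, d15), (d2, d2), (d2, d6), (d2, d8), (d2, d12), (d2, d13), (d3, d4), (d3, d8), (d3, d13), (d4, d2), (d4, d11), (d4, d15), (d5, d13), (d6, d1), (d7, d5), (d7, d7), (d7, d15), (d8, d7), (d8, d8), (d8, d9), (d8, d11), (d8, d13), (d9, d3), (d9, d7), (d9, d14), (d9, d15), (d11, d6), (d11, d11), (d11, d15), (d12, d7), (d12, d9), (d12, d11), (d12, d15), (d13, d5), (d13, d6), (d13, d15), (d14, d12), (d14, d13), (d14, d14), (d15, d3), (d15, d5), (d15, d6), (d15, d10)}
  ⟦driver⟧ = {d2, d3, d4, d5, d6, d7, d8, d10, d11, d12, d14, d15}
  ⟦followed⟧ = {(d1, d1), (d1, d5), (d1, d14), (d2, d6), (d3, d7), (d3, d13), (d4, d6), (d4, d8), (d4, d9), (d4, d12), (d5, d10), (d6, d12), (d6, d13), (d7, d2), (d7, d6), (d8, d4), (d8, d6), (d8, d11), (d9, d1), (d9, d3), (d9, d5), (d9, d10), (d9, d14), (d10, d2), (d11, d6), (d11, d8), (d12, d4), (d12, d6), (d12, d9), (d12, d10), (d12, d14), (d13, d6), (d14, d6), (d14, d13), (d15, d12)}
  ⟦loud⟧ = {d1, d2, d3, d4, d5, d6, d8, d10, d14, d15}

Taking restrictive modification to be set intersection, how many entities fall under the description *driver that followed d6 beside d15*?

⟦that followed d6⟧ = {x : ⟨x, d6⟩ ∈ ⟦followed⟧} = {d2, d4, d7, d8, d11, d12, d13, d14}
⟦beside d15⟧ = {x : ⟨x, d15⟩ ∈ ⟦beside⟧} = {d1, d4, d7, d9, d11, d12, d13}
⟦driver⟧ = {d2, d3, d4, d5, d6, d7, d8, d10, d11, d12, d14, d15}
… ∩ ⟦that followed d6⟧ = {d2, d3, d4, d5, d6, d7, d8, d10, d11, d12, d14, d15} ∩ {d2, d4, d7, d8, d11, d12, d13, d14} = {d2, d4, d7, d8, d11, d12, d14}
… ∩ ⟦beside d15⟧ = {d2, d4, d7, d8, d11, d12, d14} ∩ {d1, d4, d7, d9, d11, d12, d13} = {d4, d7, d11, d12}
⟦driver that followed d6 beside d15⟧ = {d4, d7, d11, d12}, so the cardinality is 4.

4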